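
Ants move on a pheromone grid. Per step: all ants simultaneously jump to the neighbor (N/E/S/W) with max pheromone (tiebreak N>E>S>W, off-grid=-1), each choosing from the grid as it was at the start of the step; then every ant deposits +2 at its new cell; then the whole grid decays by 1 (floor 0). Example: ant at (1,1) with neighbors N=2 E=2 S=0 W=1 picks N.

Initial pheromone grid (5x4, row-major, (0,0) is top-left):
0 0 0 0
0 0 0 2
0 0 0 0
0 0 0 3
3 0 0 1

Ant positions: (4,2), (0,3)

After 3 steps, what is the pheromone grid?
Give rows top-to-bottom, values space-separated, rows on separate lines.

After step 1: ants at (4,3),(1,3)
  0 0 0 0
  0 0 0 3
  0 0 0 0
  0 0 0 2
  2 0 0 2
After step 2: ants at (3,3),(0,3)
  0 0 0 1
  0 0 0 2
  0 0 0 0
  0 0 0 3
  1 0 0 1
After step 3: ants at (4,3),(1,3)
  0 0 0 0
  0 0 0 3
  0 0 0 0
  0 0 0 2
  0 0 0 2

0 0 0 0
0 0 0 3
0 0 0 0
0 0 0 2
0 0 0 2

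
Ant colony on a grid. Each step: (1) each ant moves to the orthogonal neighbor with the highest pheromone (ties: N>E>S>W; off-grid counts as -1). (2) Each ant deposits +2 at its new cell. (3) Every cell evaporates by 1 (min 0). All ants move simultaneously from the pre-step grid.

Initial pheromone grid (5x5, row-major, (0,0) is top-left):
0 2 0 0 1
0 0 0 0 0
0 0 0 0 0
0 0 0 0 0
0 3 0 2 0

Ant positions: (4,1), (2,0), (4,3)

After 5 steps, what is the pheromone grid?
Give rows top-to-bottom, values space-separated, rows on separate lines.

After step 1: ants at (3,1),(1,0),(3,3)
  0 1 0 0 0
  1 0 0 0 0
  0 0 0 0 0
  0 1 0 1 0
  0 2 0 1 0
After step 2: ants at (4,1),(0,0),(4,3)
  1 0 0 0 0
  0 0 0 0 0
  0 0 0 0 0
  0 0 0 0 0
  0 3 0 2 0
After step 3: ants at (3,1),(0,1),(3,3)
  0 1 0 0 0
  0 0 0 0 0
  0 0 0 0 0
  0 1 0 1 0
  0 2 0 1 0
After step 4: ants at (4,1),(0,2),(4,3)
  0 0 1 0 0
  0 0 0 0 0
  0 0 0 0 0
  0 0 0 0 0
  0 3 0 2 0
After step 5: ants at (3,1),(0,3),(3,3)
  0 0 0 1 0
  0 0 0 0 0
  0 0 0 0 0
  0 1 0 1 0
  0 2 0 1 0

0 0 0 1 0
0 0 0 0 0
0 0 0 0 0
0 1 0 1 0
0 2 0 1 0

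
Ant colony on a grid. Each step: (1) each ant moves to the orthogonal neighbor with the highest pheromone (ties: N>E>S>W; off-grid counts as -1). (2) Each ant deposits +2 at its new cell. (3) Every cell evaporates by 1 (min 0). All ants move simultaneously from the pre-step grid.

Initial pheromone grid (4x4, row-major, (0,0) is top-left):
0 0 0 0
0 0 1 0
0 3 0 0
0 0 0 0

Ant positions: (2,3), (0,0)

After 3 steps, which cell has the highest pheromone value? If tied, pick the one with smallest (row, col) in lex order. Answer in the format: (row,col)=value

Answer: (0,2)=2

Derivation:
Step 1: ant0:(2,3)->N->(1,3) | ant1:(0,0)->E->(0,1)
  grid max=2 at (2,1)
Step 2: ant0:(1,3)->N->(0,3) | ant1:(0,1)->E->(0,2)
  grid max=1 at (0,2)
Step 3: ant0:(0,3)->W->(0,2) | ant1:(0,2)->E->(0,3)
  grid max=2 at (0,2)
Final grid:
  0 0 2 2
  0 0 0 0
  0 0 0 0
  0 0 0 0
Max pheromone 2 at (0,2)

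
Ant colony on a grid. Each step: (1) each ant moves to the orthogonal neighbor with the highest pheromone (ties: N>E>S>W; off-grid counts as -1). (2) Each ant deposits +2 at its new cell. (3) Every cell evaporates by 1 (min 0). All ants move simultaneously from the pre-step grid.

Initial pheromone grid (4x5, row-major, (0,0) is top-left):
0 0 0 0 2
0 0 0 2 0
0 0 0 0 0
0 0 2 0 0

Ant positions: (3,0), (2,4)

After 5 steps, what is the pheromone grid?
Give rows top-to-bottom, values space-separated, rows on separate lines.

After step 1: ants at (2,0),(1,4)
  0 0 0 0 1
  0 0 0 1 1
  1 0 0 0 0
  0 0 1 0 0
After step 2: ants at (1,0),(0,4)
  0 0 0 0 2
  1 0 0 0 0
  0 0 0 0 0
  0 0 0 0 0
After step 3: ants at (0,0),(1,4)
  1 0 0 0 1
  0 0 0 0 1
  0 0 0 0 0
  0 0 0 0 0
After step 4: ants at (0,1),(0,4)
  0 1 0 0 2
  0 0 0 0 0
  0 0 0 0 0
  0 0 0 0 0
After step 5: ants at (0,2),(1,4)
  0 0 1 0 1
  0 0 0 0 1
  0 0 0 0 0
  0 0 0 0 0

0 0 1 0 1
0 0 0 0 1
0 0 0 0 0
0 0 0 0 0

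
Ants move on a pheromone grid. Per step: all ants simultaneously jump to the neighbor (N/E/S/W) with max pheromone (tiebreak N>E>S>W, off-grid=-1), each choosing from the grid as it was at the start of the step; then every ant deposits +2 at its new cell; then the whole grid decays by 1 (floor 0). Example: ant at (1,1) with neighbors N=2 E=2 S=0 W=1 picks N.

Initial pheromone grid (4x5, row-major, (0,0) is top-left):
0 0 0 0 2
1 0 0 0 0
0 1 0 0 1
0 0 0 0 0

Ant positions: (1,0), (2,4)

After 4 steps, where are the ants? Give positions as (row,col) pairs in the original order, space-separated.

Step 1: ant0:(1,0)->N->(0,0) | ant1:(2,4)->N->(1,4)
  grid max=1 at (0,0)
Step 2: ant0:(0,0)->E->(0,1) | ant1:(1,4)->N->(0,4)
  grid max=2 at (0,4)
Step 3: ant0:(0,1)->E->(0,2) | ant1:(0,4)->S->(1,4)
  grid max=1 at (0,2)
Step 4: ant0:(0,2)->E->(0,3) | ant1:(1,4)->N->(0,4)
  grid max=2 at (0,4)

(0,3) (0,4)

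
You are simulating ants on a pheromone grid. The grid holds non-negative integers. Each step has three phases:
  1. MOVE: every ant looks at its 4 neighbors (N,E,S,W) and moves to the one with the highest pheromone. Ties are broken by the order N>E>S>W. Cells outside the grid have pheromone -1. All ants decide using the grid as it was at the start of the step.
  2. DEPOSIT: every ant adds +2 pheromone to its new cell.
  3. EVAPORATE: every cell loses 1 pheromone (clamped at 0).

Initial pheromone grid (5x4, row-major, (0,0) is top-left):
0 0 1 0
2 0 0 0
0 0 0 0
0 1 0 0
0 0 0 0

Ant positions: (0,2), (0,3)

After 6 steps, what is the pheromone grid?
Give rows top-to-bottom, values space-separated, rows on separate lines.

After step 1: ants at (0,3),(0,2)
  0 0 2 1
  1 0 0 0
  0 0 0 0
  0 0 0 0
  0 0 0 0
After step 2: ants at (0,2),(0,3)
  0 0 3 2
  0 0 0 0
  0 0 0 0
  0 0 0 0
  0 0 0 0
After step 3: ants at (0,3),(0,2)
  0 0 4 3
  0 0 0 0
  0 0 0 0
  0 0 0 0
  0 0 0 0
After step 4: ants at (0,2),(0,3)
  0 0 5 4
  0 0 0 0
  0 0 0 0
  0 0 0 0
  0 0 0 0
After step 5: ants at (0,3),(0,2)
  0 0 6 5
  0 0 0 0
  0 0 0 0
  0 0 0 0
  0 0 0 0
After step 6: ants at (0,2),(0,3)
  0 0 7 6
  0 0 0 0
  0 0 0 0
  0 0 0 0
  0 0 0 0

0 0 7 6
0 0 0 0
0 0 0 0
0 0 0 0
0 0 0 0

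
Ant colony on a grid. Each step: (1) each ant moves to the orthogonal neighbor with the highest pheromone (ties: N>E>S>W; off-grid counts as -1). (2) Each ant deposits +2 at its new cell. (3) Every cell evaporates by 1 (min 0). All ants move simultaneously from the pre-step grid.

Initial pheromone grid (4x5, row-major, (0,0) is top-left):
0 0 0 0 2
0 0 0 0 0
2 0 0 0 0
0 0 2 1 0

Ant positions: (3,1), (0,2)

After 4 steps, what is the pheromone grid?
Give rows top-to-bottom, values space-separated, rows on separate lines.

After step 1: ants at (3,2),(0,3)
  0 0 0 1 1
  0 0 0 0 0
  1 0 0 0 0
  0 0 3 0 0
After step 2: ants at (2,2),(0,4)
  0 0 0 0 2
  0 0 0 0 0
  0 0 1 0 0
  0 0 2 0 0
After step 3: ants at (3,2),(1,4)
  0 0 0 0 1
  0 0 0 0 1
  0 0 0 0 0
  0 0 3 0 0
After step 4: ants at (2,2),(0,4)
  0 0 0 0 2
  0 0 0 0 0
  0 0 1 0 0
  0 0 2 0 0

0 0 0 0 2
0 0 0 0 0
0 0 1 0 0
0 0 2 0 0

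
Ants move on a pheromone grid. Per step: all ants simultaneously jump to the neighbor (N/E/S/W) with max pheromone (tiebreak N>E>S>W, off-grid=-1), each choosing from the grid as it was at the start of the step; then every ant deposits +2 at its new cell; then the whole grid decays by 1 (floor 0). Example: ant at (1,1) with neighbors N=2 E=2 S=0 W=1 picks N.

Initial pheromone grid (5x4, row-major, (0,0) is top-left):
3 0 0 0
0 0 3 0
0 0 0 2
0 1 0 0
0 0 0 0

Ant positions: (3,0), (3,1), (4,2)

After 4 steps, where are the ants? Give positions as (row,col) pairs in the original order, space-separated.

Step 1: ant0:(3,0)->E->(3,1) | ant1:(3,1)->N->(2,1) | ant2:(4,2)->N->(3,2)
  grid max=2 at (0,0)
Step 2: ant0:(3,1)->N->(2,1) | ant1:(2,1)->S->(3,1) | ant2:(3,2)->W->(3,1)
  grid max=5 at (3,1)
Step 3: ant0:(2,1)->S->(3,1) | ant1:(3,1)->N->(2,1) | ant2:(3,1)->N->(2,1)
  grid max=6 at (3,1)
Step 4: ant0:(3,1)->N->(2,1) | ant1:(2,1)->S->(3,1) | ant2:(2,1)->S->(3,1)
  grid max=9 at (3,1)

(2,1) (3,1) (3,1)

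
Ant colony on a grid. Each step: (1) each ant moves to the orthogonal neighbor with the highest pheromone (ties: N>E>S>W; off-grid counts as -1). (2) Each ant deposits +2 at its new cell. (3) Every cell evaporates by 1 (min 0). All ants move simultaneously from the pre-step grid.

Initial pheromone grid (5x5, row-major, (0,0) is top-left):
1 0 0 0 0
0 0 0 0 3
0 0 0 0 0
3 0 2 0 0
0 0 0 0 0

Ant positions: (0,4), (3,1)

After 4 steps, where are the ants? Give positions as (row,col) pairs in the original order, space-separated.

Step 1: ant0:(0,4)->S->(1,4) | ant1:(3,1)->W->(3,0)
  grid max=4 at (1,4)
Step 2: ant0:(1,4)->N->(0,4) | ant1:(3,0)->N->(2,0)
  grid max=3 at (1,4)
Step 3: ant0:(0,4)->S->(1,4) | ant1:(2,0)->S->(3,0)
  grid max=4 at (1,4)
Step 4: ant0:(1,4)->N->(0,4) | ant1:(3,0)->N->(2,0)
  grid max=3 at (1,4)

(0,4) (2,0)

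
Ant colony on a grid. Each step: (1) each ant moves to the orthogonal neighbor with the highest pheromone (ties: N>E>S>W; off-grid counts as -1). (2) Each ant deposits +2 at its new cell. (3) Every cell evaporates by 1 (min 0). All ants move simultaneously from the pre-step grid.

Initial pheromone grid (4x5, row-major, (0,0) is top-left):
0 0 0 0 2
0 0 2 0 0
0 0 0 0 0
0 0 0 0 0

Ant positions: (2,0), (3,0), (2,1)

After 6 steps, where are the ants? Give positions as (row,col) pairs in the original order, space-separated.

Step 1: ant0:(2,0)->N->(1,0) | ant1:(3,0)->N->(2,0) | ant2:(2,1)->N->(1,1)
  grid max=1 at (0,4)
Step 2: ant0:(1,0)->E->(1,1) | ant1:(2,0)->N->(1,0) | ant2:(1,1)->E->(1,2)
  grid max=2 at (1,0)
Step 3: ant0:(1,1)->E->(1,2) | ant1:(1,0)->E->(1,1) | ant2:(1,2)->W->(1,1)
  grid max=5 at (1,1)
Step 4: ant0:(1,2)->W->(1,1) | ant1:(1,1)->E->(1,2) | ant2:(1,1)->E->(1,2)
  grid max=6 at (1,1)
Step 5: ant0:(1,1)->E->(1,2) | ant1:(1,2)->W->(1,1) | ant2:(1,2)->W->(1,1)
  grid max=9 at (1,1)
Step 6: ant0:(1,2)->W->(1,1) | ant1:(1,1)->E->(1,2) | ant2:(1,1)->E->(1,2)
  grid max=10 at (1,1)

(1,1) (1,2) (1,2)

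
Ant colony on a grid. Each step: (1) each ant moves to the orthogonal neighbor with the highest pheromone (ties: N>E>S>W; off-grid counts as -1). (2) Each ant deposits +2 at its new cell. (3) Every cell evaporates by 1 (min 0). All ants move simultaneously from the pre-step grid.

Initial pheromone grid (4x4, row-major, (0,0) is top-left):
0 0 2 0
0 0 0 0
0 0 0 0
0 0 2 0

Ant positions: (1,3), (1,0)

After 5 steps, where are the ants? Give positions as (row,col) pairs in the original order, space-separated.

Step 1: ant0:(1,3)->N->(0,3) | ant1:(1,0)->N->(0,0)
  grid max=1 at (0,0)
Step 2: ant0:(0,3)->W->(0,2) | ant1:(0,0)->E->(0,1)
  grid max=2 at (0,2)
Step 3: ant0:(0,2)->W->(0,1) | ant1:(0,1)->E->(0,2)
  grid max=3 at (0,2)
Step 4: ant0:(0,1)->E->(0,2) | ant1:(0,2)->W->(0,1)
  grid max=4 at (0,2)
Step 5: ant0:(0,2)->W->(0,1) | ant1:(0,1)->E->(0,2)
  grid max=5 at (0,2)

(0,1) (0,2)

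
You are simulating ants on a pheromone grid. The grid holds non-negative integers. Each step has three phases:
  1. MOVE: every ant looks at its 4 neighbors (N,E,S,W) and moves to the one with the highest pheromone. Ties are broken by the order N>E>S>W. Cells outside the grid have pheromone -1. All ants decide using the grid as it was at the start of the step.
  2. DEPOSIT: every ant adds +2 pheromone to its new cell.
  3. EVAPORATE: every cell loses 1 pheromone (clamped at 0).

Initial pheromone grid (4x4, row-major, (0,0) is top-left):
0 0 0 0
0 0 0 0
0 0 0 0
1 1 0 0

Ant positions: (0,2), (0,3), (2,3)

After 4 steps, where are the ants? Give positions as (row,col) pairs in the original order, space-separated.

Step 1: ant0:(0,2)->E->(0,3) | ant1:(0,3)->S->(1,3) | ant2:(2,3)->N->(1,3)
  grid max=3 at (1,3)
Step 2: ant0:(0,3)->S->(1,3) | ant1:(1,3)->N->(0,3) | ant2:(1,3)->N->(0,3)
  grid max=4 at (0,3)
Step 3: ant0:(1,3)->N->(0,3) | ant1:(0,3)->S->(1,3) | ant2:(0,3)->S->(1,3)
  grid max=7 at (1,3)
Step 4: ant0:(0,3)->S->(1,3) | ant1:(1,3)->N->(0,3) | ant2:(1,3)->N->(0,3)
  grid max=8 at (0,3)

(1,3) (0,3) (0,3)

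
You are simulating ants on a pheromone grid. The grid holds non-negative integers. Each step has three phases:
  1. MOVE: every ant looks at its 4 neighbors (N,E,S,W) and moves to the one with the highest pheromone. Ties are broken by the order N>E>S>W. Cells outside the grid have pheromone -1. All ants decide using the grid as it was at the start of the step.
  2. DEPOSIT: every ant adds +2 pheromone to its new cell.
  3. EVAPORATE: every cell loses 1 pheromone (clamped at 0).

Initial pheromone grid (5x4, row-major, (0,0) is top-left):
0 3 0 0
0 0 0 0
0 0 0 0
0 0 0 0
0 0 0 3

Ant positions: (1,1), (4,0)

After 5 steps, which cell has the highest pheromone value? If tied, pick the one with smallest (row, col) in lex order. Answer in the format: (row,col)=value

Answer: (0,1)=6

Derivation:
Step 1: ant0:(1,1)->N->(0,1) | ant1:(4,0)->N->(3,0)
  grid max=4 at (0,1)
Step 2: ant0:(0,1)->E->(0,2) | ant1:(3,0)->N->(2,0)
  grid max=3 at (0,1)
Step 3: ant0:(0,2)->W->(0,1) | ant1:(2,0)->N->(1,0)
  grid max=4 at (0,1)
Step 4: ant0:(0,1)->E->(0,2) | ant1:(1,0)->N->(0,0)
  grid max=3 at (0,1)
Step 5: ant0:(0,2)->W->(0,1) | ant1:(0,0)->E->(0,1)
  grid max=6 at (0,1)
Final grid:
  0 6 0 0
  0 0 0 0
  0 0 0 0
  0 0 0 0
  0 0 0 0
Max pheromone 6 at (0,1)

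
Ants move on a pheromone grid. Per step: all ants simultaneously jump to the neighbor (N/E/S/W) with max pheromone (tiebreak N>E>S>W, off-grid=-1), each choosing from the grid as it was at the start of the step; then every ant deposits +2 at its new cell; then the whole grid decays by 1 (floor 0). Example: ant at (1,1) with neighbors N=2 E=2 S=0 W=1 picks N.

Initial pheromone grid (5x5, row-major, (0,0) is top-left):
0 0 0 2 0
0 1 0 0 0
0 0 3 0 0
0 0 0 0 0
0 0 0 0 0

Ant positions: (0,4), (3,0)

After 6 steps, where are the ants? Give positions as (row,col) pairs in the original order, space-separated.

Step 1: ant0:(0,4)->W->(0,3) | ant1:(3,0)->N->(2,0)
  grid max=3 at (0,3)
Step 2: ant0:(0,3)->E->(0,4) | ant1:(2,0)->N->(1,0)
  grid max=2 at (0,3)
Step 3: ant0:(0,4)->W->(0,3) | ant1:(1,0)->N->(0,0)
  grid max=3 at (0,3)
Step 4: ant0:(0,3)->E->(0,4) | ant1:(0,0)->E->(0,1)
  grid max=2 at (0,3)
Step 5: ant0:(0,4)->W->(0,3) | ant1:(0,1)->E->(0,2)
  grid max=3 at (0,3)
Step 6: ant0:(0,3)->W->(0,2) | ant1:(0,2)->E->(0,3)
  grid max=4 at (0,3)

(0,2) (0,3)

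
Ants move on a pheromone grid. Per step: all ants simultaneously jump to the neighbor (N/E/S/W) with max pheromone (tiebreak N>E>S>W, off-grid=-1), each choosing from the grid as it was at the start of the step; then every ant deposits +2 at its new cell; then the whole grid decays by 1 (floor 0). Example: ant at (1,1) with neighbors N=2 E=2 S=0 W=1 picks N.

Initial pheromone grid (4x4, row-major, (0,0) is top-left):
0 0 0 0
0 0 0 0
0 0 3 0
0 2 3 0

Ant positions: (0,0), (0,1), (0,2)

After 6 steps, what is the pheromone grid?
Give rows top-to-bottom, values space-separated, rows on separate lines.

After step 1: ants at (0,1),(0,2),(0,3)
  0 1 1 1
  0 0 0 0
  0 0 2 0
  0 1 2 0
After step 2: ants at (0,2),(0,3),(0,2)
  0 0 4 2
  0 0 0 0
  0 0 1 0
  0 0 1 0
After step 3: ants at (0,3),(0,2),(0,3)
  0 0 5 5
  0 0 0 0
  0 0 0 0
  0 0 0 0
After step 4: ants at (0,2),(0,3),(0,2)
  0 0 8 6
  0 0 0 0
  0 0 0 0
  0 0 0 0
After step 5: ants at (0,3),(0,2),(0,3)
  0 0 9 9
  0 0 0 0
  0 0 0 0
  0 0 0 0
After step 6: ants at (0,2),(0,3),(0,2)
  0 0 12 10
  0 0 0 0
  0 0 0 0
  0 0 0 0

0 0 12 10
0 0 0 0
0 0 0 0
0 0 0 0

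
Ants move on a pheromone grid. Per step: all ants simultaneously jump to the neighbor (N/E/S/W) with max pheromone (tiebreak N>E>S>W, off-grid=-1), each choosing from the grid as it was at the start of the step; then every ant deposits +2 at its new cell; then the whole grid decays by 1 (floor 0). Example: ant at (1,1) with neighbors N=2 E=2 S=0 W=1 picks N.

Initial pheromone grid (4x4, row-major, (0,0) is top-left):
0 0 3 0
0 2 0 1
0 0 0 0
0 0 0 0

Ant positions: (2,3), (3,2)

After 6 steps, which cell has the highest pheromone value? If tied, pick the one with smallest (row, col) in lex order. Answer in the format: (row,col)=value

Answer: (0,3)=5

Derivation:
Step 1: ant0:(2,3)->N->(1,3) | ant1:(3,2)->N->(2,2)
  grid max=2 at (0,2)
Step 2: ant0:(1,3)->N->(0,3) | ant1:(2,2)->N->(1,2)
  grid max=1 at (0,2)
Step 3: ant0:(0,3)->S->(1,3) | ant1:(1,2)->N->(0,2)
  grid max=2 at (0,2)
Step 4: ant0:(1,3)->N->(0,3) | ant1:(0,2)->E->(0,3)
  grid max=3 at (0,3)
Step 5: ant0:(0,3)->S->(1,3) | ant1:(0,3)->S->(1,3)
  grid max=4 at (1,3)
Step 6: ant0:(1,3)->N->(0,3) | ant1:(1,3)->N->(0,3)
  grid max=5 at (0,3)
Final grid:
  0 0 0 5
  0 0 0 3
  0 0 0 0
  0 0 0 0
Max pheromone 5 at (0,3)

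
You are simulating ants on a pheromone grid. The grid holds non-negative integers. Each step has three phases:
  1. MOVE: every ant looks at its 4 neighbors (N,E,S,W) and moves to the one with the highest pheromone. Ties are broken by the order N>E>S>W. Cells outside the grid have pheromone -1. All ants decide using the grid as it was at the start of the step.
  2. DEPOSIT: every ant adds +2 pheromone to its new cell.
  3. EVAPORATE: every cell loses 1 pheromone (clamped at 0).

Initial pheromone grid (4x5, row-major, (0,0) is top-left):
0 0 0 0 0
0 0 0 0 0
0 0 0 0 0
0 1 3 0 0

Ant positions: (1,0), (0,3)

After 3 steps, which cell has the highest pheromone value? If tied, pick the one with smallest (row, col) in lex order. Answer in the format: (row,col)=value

Answer: (0,2)=1

Derivation:
Step 1: ant0:(1,0)->N->(0,0) | ant1:(0,3)->E->(0,4)
  grid max=2 at (3,2)
Step 2: ant0:(0,0)->E->(0,1) | ant1:(0,4)->S->(1,4)
  grid max=1 at (0,1)
Step 3: ant0:(0,1)->E->(0,2) | ant1:(1,4)->N->(0,4)
  grid max=1 at (0,2)
Final grid:
  0 0 1 0 1
  0 0 0 0 0
  0 0 0 0 0
  0 0 0 0 0
Max pheromone 1 at (0,2)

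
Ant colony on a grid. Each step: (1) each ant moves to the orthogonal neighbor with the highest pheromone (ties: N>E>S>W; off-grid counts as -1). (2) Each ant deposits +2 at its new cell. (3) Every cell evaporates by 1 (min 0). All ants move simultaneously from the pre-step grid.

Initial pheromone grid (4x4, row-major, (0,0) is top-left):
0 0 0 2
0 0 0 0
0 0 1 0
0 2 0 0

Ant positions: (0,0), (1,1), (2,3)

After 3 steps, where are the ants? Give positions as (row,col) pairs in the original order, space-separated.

Step 1: ant0:(0,0)->E->(0,1) | ant1:(1,1)->N->(0,1) | ant2:(2,3)->W->(2,2)
  grid max=3 at (0,1)
Step 2: ant0:(0,1)->E->(0,2) | ant1:(0,1)->E->(0,2) | ant2:(2,2)->N->(1,2)
  grid max=3 at (0,2)
Step 3: ant0:(0,2)->W->(0,1) | ant1:(0,2)->W->(0,1) | ant2:(1,2)->N->(0,2)
  grid max=5 at (0,1)

(0,1) (0,1) (0,2)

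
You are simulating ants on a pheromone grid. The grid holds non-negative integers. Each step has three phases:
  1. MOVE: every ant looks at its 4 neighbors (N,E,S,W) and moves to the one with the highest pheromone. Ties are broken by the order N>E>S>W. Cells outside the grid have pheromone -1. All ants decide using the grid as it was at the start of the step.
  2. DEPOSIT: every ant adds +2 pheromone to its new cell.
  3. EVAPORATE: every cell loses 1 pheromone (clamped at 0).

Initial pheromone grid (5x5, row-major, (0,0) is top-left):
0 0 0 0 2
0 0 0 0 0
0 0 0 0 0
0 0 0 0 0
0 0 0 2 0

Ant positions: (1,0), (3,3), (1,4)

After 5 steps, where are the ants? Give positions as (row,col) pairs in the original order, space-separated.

Step 1: ant0:(1,0)->N->(0,0) | ant1:(3,3)->S->(4,3) | ant2:(1,4)->N->(0,4)
  grid max=3 at (0,4)
Step 2: ant0:(0,0)->E->(0,1) | ant1:(4,3)->N->(3,3) | ant2:(0,4)->S->(1,4)
  grid max=2 at (0,4)
Step 3: ant0:(0,1)->E->(0,2) | ant1:(3,3)->S->(4,3) | ant2:(1,4)->N->(0,4)
  grid max=3 at (0,4)
Step 4: ant0:(0,2)->E->(0,3) | ant1:(4,3)->N->(3,3) | ant2:(0,4)->S->(1,4)
  grid max=2 at (0,4)
Step 5: ant0:(0,3)->E->(0,4) | ant1:(3,3)->S->(4,3) | ant2:(1,4)->N->(0,4)
  grid max=5 at (0,4)

(0,4) (4,3) (0,4)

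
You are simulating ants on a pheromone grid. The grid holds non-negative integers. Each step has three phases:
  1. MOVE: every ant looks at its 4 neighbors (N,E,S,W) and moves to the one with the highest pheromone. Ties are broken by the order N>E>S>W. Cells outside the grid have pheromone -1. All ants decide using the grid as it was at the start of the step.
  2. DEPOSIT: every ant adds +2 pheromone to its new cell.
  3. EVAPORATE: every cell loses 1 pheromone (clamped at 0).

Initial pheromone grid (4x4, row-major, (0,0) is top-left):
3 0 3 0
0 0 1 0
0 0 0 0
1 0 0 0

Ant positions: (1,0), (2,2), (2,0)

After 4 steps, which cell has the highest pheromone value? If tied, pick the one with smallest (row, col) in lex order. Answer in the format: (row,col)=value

Answer: (0,2)=5

Derivation:
Step 1: ant0:(1,0)->N->(0,0) | ant1:(2,2)->N->(1,2) | ant2:(2,0)->S->(3,0)
  grid max=4 at (0,0)
Step 2: ant0:(0,0)->E->(0,1) | ant1:(1,2)->N->(0,2) | ant2:(3,0)->N->(2,0)
  grid max=3 at (0,0)
Step 3: ant0:(0,1)->E->(0,2) | ant1:(0,2)->S->(1,2) | ant2:(2,0)->S->(3,0)
  grid max=4 at (0,2)
Step 4: ant0:(0,2)->S->(1,2) | ant1:(1,2)->N->(0,2) | ant2:(3,0)->N->(2,0)
  grid max=5 at (0,2)
Final grid:
  1 0 5 0
  0 0 3 0
  1 0 0 0
  1 0 0 0
Max pheromone 5 at (0,2)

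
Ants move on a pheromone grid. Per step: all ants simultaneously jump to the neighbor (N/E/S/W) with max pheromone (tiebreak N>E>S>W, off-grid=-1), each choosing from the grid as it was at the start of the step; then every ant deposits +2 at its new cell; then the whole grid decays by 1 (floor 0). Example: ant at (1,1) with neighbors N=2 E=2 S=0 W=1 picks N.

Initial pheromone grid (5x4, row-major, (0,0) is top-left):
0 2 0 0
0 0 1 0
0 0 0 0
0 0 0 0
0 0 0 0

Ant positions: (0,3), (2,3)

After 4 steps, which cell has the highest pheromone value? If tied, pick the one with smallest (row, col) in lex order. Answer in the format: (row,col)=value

Step 1: ant0:(0,3)->S->(1,3) | ant1:(2,3)->N->(1,3)
  grid max=3 at (1,3)
Step 2: ant0:(1,3)->N->(0,3) | ant1:(1,3)->N->(0,3)
  grid max=3 at (0,3)
Step 3: ant0:(0,3)->S->(1,3) | ant1:(0,3)->S->(1,3)
  grid max=5 at (1,3)
Step 4: ant0:(1,3)->N->(0,3) | ant1:(1,3)->N->(0,3)
  grid max=5 at (0,3)
Final grid:
  0 0 0 5
  0 0 0 4
  0 0 0 0
  0 0 0 0
  0 0 0 0
Max pheromone 5 at (0,3)

Answer: (0,3)=5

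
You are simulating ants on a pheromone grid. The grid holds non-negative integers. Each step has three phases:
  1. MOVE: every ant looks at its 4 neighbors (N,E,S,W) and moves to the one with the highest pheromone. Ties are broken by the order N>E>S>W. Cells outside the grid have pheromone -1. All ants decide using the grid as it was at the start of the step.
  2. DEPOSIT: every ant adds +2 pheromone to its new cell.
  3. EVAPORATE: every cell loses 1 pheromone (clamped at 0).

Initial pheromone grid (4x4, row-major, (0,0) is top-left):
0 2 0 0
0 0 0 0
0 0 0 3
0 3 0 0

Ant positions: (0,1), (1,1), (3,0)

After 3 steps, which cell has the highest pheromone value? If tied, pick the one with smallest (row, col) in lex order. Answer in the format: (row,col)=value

Answer: (0,1)=5

Derivation:
Step 1: ant0:(0,1)->E->(0,2) | ant1:(1,1)->N->(0,1) | ant2:(3,0)->E->(3,1)
  grid max=4 at (3,1)
Step 2: ant0:(0,2)->W->(0,1) | ant1:(0,1)->E->(0,2) | ant2:(3,1)->N->(2,1)
  grid max=4 at (0,1)
Step 3: ant0:(0,1)->E->(0,2) | ant1:(0,2)->W->(0,1) | ant2:(2,1)->S->(3,1)
  grid max=5 at (0,1)
Final grid:
  0 5 3 0
  0 0 0 0
  0 0 0 0
  0 4 0 0
Max pheromone 5 at (0,1)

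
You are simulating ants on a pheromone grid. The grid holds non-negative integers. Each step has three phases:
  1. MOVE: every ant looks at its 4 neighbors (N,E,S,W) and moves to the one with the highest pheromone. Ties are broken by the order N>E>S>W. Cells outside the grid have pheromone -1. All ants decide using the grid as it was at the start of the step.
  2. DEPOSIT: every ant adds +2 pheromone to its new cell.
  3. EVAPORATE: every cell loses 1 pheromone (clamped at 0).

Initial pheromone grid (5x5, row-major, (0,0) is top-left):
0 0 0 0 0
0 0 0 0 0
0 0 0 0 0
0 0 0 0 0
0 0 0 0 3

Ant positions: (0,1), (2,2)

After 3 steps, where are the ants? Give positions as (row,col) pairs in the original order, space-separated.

Step 1: ant0:(0,1)->E->(0,2) | ant1:(2,2)->N->(1,2)
  grid max=2 at (4,4)
Step 2: ant0:(0,2)->S->(1,2) | ant1:(1,2)->N->(0,2)
  grid max=2 at (0,2)
Step 3: ant0:(1,2)->N->(0,2) | ant1:(0,2)->S->(1,2)
  grid max=3 at (0,2)

(0,2) (1,2)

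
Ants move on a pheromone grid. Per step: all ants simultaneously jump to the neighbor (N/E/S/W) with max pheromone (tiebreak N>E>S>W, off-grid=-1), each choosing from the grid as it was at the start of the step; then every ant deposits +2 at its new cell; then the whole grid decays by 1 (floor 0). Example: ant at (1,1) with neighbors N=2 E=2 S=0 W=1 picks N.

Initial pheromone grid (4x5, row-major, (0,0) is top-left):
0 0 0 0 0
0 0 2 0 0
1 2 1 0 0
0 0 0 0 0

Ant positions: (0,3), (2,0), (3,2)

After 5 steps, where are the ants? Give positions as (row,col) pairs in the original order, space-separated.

Step 1: ant0:(0,3)->E->(0,4) | ant1:(2,0)->E->(2,1) | ant2:(3,2)->N->(2,2)
  grid max=3 at (2,1)
Step 2: ant0:(0,4)->S->(1,4) | ant1:(2,1)->E->(2,2) | ant2:(2,2)->W->(2,1)
  grid max=4 at (2,1)
Step 3: ant0:(1,4)->N->(0,4) | ant1:(2,2)->W->(2,1) | ant2:(2,1)->E->(2,2)
  grid max=5 at (2,1)
Step 4: ant0:(0,4)->S->(1,4) | ant1:(2,1)->E->(2,2) | ant2:(2,2)->W->(2,1)
  grid max=6 at (2,1)
Step 5: ant0:(1,4)->N->(0,4) | ant1:(2,2)->W->(2,1) | ant2:(2,1)->E->(2,2)
  grid max=7 at (2,1)

(0,4) (2,1) (2,2)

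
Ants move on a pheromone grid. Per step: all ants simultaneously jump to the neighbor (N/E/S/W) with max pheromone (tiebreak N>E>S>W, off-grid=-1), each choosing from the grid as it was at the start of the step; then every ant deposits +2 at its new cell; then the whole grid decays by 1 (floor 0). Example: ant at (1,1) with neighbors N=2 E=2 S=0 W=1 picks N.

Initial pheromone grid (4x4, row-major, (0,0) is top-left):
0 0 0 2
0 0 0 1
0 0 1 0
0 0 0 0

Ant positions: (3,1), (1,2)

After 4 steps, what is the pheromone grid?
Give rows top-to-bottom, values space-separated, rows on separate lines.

After step 1: ants at (2,1),(1,3)
  0 0 0 1
  0 0 0 2
  0 1 0 0
  0 0 0 0
After step 2: ants at (1,1),(0,3)
  0 0 0 2
  0 1 0 1
  0 0 0 0
  0 0 0 0
After step 3: ants at (0,1),(1,3)
  0 1 0 1
  0 0 0 2
  0 0 0 0
  0 0 0 0
After step 4: ants at (0,2),(0,3)
  0 0 1 2
  0 0 0 1
  0 0 0 0
  0 0 0 0

0 0 1 2
0 0 0 1
0 0 0 0
0 0 0 0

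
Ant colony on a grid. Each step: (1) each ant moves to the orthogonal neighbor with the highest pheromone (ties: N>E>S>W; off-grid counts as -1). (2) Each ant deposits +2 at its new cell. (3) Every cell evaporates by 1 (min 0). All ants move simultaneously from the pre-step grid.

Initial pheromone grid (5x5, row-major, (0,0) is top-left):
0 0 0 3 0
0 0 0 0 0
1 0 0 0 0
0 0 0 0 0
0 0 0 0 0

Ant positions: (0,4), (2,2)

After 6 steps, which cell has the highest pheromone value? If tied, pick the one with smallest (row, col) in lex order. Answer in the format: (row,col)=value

Step 1: ant0:(0,4)->W->(0,3) | ant1:(2,2)->N->(1,2)
  grid max=4 at (0,3)
Step 2: ant0:(0,3)->E->(0,4) | ant1:(1,2)->N->(0,2)
  grid max=3 at (0,3)
Step 3: ant0:(0,4)->W->(0,3) | ant1:(0,2)->E->(0,3)
  grid max=6 at (0,3)
Step 4: ant0:(0,3)->E->(0,4) | ant1:(0,3)->E->(0,4)
  grid max=5 at (0,3)
Step 5: ant0:(0,4)->W->(0,3) | ant1:(0,4)->W->(0,3)
  grid max=8 at (0,3)
Step 6: ant0:(0,3)->E->(0,4) | ant1:(0,3)->E->(0,4)
  grid max=7 at (0,3)
Final grid:
  0 0 0 7 5
  0 0 0 0 0
  0 0 0 0 0
  0 0 0 0 0
  0 0 0 0 0
Max pheromone 7 at (0,3)

Answer: (0,3)=7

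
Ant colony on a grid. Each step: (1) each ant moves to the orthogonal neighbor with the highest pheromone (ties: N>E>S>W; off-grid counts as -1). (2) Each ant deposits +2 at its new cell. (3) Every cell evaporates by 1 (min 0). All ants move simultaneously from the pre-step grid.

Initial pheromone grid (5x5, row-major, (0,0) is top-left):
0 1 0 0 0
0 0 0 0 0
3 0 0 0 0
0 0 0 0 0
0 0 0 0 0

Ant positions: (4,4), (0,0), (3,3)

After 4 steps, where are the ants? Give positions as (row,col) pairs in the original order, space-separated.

Step 1: ant0:(4,4)->N->(3,4) | ant1:(0,0)->E->(0,1) | ant2:(3,3)->N->(2,3)
  grid max=2 at (0,1)
Step 2: ant0:(3,4)->N->(2,4) | ant1:(0,1)->E->(0,2) | ant2:(2,3)->N->(1,3)
  grid max=1 at (0,1)
Step 3: ant0:(2,4)->N->(1,4) | ant1:(0,2)->W->(0,1) | ant2:(1,3)->N->(0,3)
  grid max=2 at (0,1)
Step 4: ant0:(1,4)->N->(0,4) | ant1:(0,1)->E->(0,2) | ant2:(0,3)->E->(0,4)
  grid max=3 at (0,4)

(0,4) (0,2) (0,4)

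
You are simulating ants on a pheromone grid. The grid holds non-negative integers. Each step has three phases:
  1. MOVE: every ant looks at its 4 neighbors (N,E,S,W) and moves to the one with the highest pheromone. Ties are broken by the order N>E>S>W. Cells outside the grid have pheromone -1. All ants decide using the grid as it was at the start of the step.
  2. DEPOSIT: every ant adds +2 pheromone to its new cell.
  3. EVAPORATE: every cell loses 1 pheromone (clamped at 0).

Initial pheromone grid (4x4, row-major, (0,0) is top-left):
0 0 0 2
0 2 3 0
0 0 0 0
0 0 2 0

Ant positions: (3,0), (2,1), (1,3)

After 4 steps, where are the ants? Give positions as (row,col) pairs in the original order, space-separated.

Step 1: ant0:(3,0)->N->(2,0) | ant1:(2,1)->N->(1,1) | ant2:(1,3)->W->(1,2)
  grid max=4 at (1,2)
Step 2: ant0:(2,0)->N->(1,0) | ant1:(1,1)->E->(1,2) | ant2:(1,2)->W->(1,1)
  grid max=5 at (1,2)
Step 3: ant0:(1,0)->E->(1,1) | ant1:(1,2)->W->(1,1) | ant2:(1,1)->E->(1,2)
  grid max=7 at (1,1)
Step 4: ant0:(1,1)->E->(1,2) | ant1:(1,1)->E->(1,2) | ant2:(1,2)->W->(1,1)
  grid max=9 at (1,2)

(1,2) (1,2) (1,1)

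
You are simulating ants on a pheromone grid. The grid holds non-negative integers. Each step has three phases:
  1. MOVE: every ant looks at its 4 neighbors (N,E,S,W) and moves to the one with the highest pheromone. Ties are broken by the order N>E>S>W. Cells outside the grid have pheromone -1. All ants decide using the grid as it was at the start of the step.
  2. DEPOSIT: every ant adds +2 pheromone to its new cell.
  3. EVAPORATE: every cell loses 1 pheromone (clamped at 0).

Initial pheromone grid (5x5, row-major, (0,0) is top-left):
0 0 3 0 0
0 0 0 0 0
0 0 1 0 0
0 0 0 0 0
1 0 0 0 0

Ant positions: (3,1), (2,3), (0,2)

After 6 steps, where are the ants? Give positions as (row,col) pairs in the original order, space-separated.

Step 1: ant0:(3,1)->N->(2,1) | ant1:(2,3)->W->(2,2) | ant2:(0,2)->E->(0,3)
  grid max=2 at (0,2)
Step 2: ant0:(2,1)->E->(2,2) | ant1:(2,2)->W->(2,1) | ant2:(0,3)->W->(0,2)
  grid max=3 at (0,2)
Step 3: ant0:(2,2)->W->(2,1) | ant1:(2,1)->E->(2,2) | ant2:(0,2)->E->(0,3)
  grid max=4 at (2,2)
Step 4: ant0:(2,1)->E->(2,2) | ant1:(2,2)->W->(2,1) | ant2:(0,3)->W->(0,2)
  grid max=5 at (2,2)
Step 5: ant0:(2,2)->W->(2,1) | ant1:(2,1)->E->(2,2) | ant2:(0,2)->E->(0,3)
  grid max=6 at (2,2)
Step 6: ant0:(2,1)->E->(2,2) | ant1:(2,2)->W->(2,1) | ant2:(0,3)->W->(0,2)
  grid max=7 at (2,2)

(2,2) (2,1) (0,2)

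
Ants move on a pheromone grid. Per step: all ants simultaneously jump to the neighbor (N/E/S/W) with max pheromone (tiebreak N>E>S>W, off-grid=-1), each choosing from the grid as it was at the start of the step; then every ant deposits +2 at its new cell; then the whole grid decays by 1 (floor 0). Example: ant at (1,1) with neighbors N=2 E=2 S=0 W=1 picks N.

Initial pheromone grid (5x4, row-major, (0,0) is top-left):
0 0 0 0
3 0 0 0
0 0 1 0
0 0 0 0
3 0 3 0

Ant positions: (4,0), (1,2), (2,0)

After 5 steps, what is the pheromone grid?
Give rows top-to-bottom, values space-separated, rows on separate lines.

After step 1: ants at (3,0),(2,2),(1,0)
  0 0 0 0
  4 0 0 0
  0 0 2 0
  1 0 0 0
  2 0 2 0
After step 2: ants at (4,0),(1,2),(0,0)
  1 0 0 0
  3 0 1 0
  0 0 1 0
  0 0 0 0
  3 0 1 0
After step 3: ants at (3,0),(2,2),(1,0)
  0 0 0 0
  4 0 0 0
  0 0 2 0
  1 0 0 0
  2 0 0 0
After step 4: ants at (4,0),(1,2),(0,0)
  1 0 0 0
  3 0 1 0
  0 0 1 0
  0 0 0 0
  3 0 0 0
After step 5: ants at (3,0),(2,2),(1,0)
  0 0 0 0
  4 0 0 0
  0 0 2 0
  1 0 0 0
  2 0 0 0

0 0 0 0
4 0 0 0
0 0 2 0
1 0 0 0
2 0 0 0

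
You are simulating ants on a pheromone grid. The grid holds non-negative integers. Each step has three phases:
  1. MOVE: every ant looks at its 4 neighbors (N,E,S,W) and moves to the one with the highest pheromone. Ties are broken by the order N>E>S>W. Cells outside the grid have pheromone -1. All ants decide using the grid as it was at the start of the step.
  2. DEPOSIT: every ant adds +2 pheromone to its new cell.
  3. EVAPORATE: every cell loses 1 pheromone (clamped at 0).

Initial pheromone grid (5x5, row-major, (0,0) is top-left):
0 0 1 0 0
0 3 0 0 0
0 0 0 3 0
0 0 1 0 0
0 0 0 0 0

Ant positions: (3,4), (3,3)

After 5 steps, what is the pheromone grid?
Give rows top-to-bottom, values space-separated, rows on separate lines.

After step 1: ants at (2,4),(2,3)
  0 0 0 0 0
  0 2 0 0 0
  0 0 0 4 1
  0 0 0 0 0
  0 0 0 0 0
After step 2: ants at (2,3),(2,4)
  0 0 0 0 0
  0 1 0 0 0
  0 0 0 5 2
  0 0 0 0 0
  0 0 0 0 0
After step 3: ants at (2,4),(2,3)
  0 0 0 0 0
  0 0 0 0 0
  0 0 0 6 3
  0 0 0 0 0
  0 0 0 0 0
After step 4: ants at (2,3),(2,4)
  0 0 0 0 0
  0 0 0 0 0
  0 0 0 7 4
  0 0 0 0 0
  0 0 0 0 0
After step 5: ants at (2,4),(2,3)
  0 0 0 0 0
  0 0 0 0 0
  0 0 0 8 5
  0 0 0 0 0
  0 0 0 0 0

0 0 0 0 0
0 0 0 0 0
0 0 0 8 5
0 0 0 0 0
0 0 0 0 0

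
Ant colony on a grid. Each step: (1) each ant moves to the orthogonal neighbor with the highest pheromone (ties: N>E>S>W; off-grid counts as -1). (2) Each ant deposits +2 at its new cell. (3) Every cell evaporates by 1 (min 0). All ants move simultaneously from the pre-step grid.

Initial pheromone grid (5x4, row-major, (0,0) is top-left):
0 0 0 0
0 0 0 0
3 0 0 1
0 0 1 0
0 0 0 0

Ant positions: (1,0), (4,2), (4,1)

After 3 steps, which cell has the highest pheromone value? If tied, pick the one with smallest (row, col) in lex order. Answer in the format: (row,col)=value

Step 1: ant0:(1,0)->S->(2,0) | ant1:(4,2)->N->(3,2) | ant2:(4,1)->N->(3,1)
  grid max=4 at (2,0)
Step 2: ant0:(2,0)->N->(1,0) | ant1:(3,2)->W->(3,1) | ant2:(3,1)->E->(3,2)
  grid max=3 at (2,0)
Step 3: ant0:(1,0)->S->(2,0) | ant1:(3,1)->E->(3,2) | ant2:(3,2)->W->(3,1)
  grid max=4 at (2,0)
Final grid:
  0 0 0 0
  0 0 0 0
  4 0 0 0
  0 3 4 0
  0 0 0 0
Max pheromone 4 at (2,0)

Answer: (2,0)=4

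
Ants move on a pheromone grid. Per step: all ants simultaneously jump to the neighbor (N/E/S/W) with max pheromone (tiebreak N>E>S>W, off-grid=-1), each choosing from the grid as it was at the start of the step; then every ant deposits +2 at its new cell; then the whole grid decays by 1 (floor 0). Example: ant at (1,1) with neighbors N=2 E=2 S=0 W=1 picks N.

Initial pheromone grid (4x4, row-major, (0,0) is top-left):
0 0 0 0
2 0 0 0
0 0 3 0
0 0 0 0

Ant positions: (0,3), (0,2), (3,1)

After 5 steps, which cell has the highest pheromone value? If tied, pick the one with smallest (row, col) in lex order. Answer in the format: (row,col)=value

Answer: (0,3)=7

Derivation:
Step 1: ant0:(0,3)->S->(1,3) | ant1:(0,2)->E->(0,3) | ant2:(3,1)->N->(2,1)
  grid max=2 at (2,2)
Step 2: ant0:(1,3)->N->(0,3) | ant1:(0,3)->S->(1,3) | ant2:(2,1)->E->(2,2)
  grid max=3 at (2,2)
Step 3: ant0:(0,3)->S->(1,3) | ant1:(1,3)->N->(0,3) | ant2:(2,2)->N->(1,2)
  grid max=3 at (0,3)
Step 4: ant0:(1,3)->N->(0,3) | ant1:(0,3)->S->(1,3) | ant2:(1,2)->E->(1,3)
  grid max=6 at (1,3)
Step 5: ant0:(0,3)->S->(1,3) | ant1:(1,3)->N->(0,3) | ant2:(1,3)->N->(0,3)
  grid max=7 at (0,3)
Final grid:
  0 0 0 7
  0 0 0 7
  0 0 0 0
  0 0 0 0
Max pheromone 7 at (0,3)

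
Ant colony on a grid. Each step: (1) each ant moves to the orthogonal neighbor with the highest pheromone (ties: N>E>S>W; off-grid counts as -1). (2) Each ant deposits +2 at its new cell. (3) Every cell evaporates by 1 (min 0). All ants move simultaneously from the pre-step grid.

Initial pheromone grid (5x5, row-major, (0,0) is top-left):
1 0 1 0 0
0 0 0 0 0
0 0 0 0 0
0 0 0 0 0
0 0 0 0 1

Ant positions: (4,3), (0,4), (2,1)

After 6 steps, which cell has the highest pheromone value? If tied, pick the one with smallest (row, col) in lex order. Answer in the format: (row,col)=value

Step 1: ant0:(4,3)->E->(4,4) | ant1:(0,4)->S->(1,4) | ant2:(2,1)->N->(1,1)
  grid max=2 at (4,4)
Step 2: ant0:(4,4)->N->(3,4) | ant1:(1,4)->N->(0,4) | ant2:(1,1)->N->(0,1)
  grid max=1 at (0,1)
Step 3: ant0:(3,4)->S->(4,4) | ant1:(0,4)->S->(1,4) | ant2:(0,1)->E->(0,2)
  grid max=2 at (4,4)
Step 4: ant0:(4,4)->N->(3,4) | ant1:(1,4)->N->(0,4) | ant2:(0,2)->E->(0,3)
  grid max=1 at (0,3)
Step 5: ant0:(3,4)->S->(4,4) | ant1:(0,4)->W->(0,3) | ant2:(0,3)->E->(0,4)
  grid max=2 at (0,3)
Step 6: ant0:(4,4)->N->(3,4) | ant1:(0,3)->E->(0,4) | ant2:(0,4)->W->(0,3)
  grid max=3 at (0,3)
Final grid:
  0 0 0 3 3
  0 0 0 0 0
  0 0 0 0 0
  0 0 0 0 1
  0 0 0 0 1
Max pheromone 3 at (0,3)

Answer: (0,3)=3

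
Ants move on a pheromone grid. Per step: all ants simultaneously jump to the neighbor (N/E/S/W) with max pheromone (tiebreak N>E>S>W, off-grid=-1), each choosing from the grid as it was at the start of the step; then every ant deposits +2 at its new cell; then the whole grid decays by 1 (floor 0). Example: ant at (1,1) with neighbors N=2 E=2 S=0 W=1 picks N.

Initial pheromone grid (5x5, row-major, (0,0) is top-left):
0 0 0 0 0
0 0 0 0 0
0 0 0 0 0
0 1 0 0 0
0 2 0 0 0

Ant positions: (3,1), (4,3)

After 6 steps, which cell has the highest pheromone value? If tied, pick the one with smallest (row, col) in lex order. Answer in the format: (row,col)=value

Step 1: ant0:(3,1)->S->(4,1) | ant1:(4,3)->N->(3,3)
  grid max=3 at (4,1)
Step 2: ant0:(4,1)->N->(3,1) | ant1:(3,3)->N->(2,3)
  grid max=2 at (4,1)
Step 3: ant0:(3,1)->S->(4,1) | ant1:(2,3)->N->(1,3)
  grid max=3 at (4,1)
Step 4: ant0:(4,1)->N->(3,1) | ant1:(1,3)->N->(0,3)
  grid max=2 at (4,1)
Step 5: ant0:(3,1)->S->(4,1) | ant1:(0,3)->E->(0,4)
  grid max=3 at (4,1)
Step 6: ant0:(4,1)->N->(3,1) | ant1:(0,4)->S->(1,4)
  grid max=2 at (4,1)
Final grid:
  0 0 0 0 0
  0 0 0 0 1
  0 0 0 0 0
  0 1 0 0 0
  0 2 0 0 0
Max pheromone 2 at (4,1)

Answer: (4,1)=2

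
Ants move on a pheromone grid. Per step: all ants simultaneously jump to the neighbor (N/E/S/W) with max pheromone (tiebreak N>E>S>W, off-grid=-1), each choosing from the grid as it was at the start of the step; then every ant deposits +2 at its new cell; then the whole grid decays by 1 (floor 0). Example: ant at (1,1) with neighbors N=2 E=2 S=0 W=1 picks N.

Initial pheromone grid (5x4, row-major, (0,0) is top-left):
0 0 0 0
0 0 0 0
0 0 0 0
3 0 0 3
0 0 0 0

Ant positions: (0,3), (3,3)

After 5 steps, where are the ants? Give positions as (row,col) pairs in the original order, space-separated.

Step 1: ant0:(0,3)->S->(1,3) | ant1:(3,3)->N->(2,3)
  grid max=2 at (3,0)
Step 2: ant0:(1,3)->S->(2,3) | ant1:(2,3)->S->(3,3)
  grid max=3 at (3,3)
Step 3: ant0:(2,3)->S->(3,3) | ant1:(3,3)->N->(2,3)
  grid max=4 at (3,3)
Step 4: ant0:(3,3)->N->(2,3) | ant1:(2,3)->S->(3,3)
  grid max=5 at (3,3)
Step 5: ant0:(2,3)->S->(3,3) | ant1:(3,3)->N->(2,3)
  grid max=6 at (3,3)

(3,3) (2,3)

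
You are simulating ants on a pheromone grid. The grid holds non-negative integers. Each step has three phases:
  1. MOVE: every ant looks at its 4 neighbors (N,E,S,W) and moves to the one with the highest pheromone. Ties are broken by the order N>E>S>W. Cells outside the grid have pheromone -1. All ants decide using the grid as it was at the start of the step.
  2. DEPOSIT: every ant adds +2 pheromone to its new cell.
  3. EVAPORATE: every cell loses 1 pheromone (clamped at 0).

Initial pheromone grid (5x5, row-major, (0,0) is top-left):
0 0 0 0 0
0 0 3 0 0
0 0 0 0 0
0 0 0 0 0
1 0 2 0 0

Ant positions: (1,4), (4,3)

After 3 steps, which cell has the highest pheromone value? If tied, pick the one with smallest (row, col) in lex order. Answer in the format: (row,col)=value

Answer: (4,2)=3

Derivation:
Step 1: ant0:(1,4)->N->(0,4) | ant1:(4,3)->W->(4,2)
  grid max=3 at (4,2)
Step 2: ant0:(0,4)->S->(1,4) | ant1:(4,2)->N->(3,2)
  grid max=2 at (4,2)
Step 3: ant0:(1,4)->N->(0,4) | ant1:(3,2)->S->(4,2)
  grid max=3 at (4,2)
Final grid:
  0 0 0 0 1
  0 0 0 0 0
  0 0 0 0 0
  0 0 0 0 0
  0 0 3 0 0
Max pheromone 3 at (4,2)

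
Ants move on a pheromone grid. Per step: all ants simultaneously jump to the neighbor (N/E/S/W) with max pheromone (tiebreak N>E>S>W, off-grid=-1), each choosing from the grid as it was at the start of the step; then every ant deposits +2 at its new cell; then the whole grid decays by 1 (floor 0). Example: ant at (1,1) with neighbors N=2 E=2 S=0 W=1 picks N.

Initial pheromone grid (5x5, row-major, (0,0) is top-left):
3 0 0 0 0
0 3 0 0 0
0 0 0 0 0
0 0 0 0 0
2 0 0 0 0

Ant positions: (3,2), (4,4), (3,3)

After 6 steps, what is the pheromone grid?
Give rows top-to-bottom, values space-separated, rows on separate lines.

After step 1: ants at (2,2),(3,4),(2,3)
  2 0 0 0 0
  0 2 0 0 0
  0 0 1 1 0
  0 0 0 0 1
  1 0 0 0 0
After step 2: ants at (2,3),(2,4),(2,2)
  1 0 0 0 0
  0 1 0 0 0
  0 0 2 2 1
  0 0 0 0 0
  0 0 0 0 0
After step 3: ants at (2,2),(2,3),(2,3)
  0 0 0 0 0
  0 0 0 0 0
  0 0 3 5 0
  0 0 0 0 0
  0 0 0 0 0
After step 4: ants at (2,3),(2,2),(2,2)
  0 0 0 0 0
  0 0 0 0 0
  0 0 6 6 0
  0 0 0 0 0
  0 0 0 0 0
After step 5: ants at (2,2),(2,3),(2,3)
  0 0 0 0 0
  0 0 0 0 0
  0 0 7 9 0
  0 0 0 0 0
  0 0 0 0 0
After step 6: ants at (2,3),(2,2),(2,2)
  0 0 0 0 0
  0 0 0 0 0
  0 0 10 10 0
  0 0 0 0 0
  0 0 0 0 0

0 0 0 0 0
0 0 0 0 0
0 0 10 10 0
0 0 0 0 0
0 0 0 0 0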